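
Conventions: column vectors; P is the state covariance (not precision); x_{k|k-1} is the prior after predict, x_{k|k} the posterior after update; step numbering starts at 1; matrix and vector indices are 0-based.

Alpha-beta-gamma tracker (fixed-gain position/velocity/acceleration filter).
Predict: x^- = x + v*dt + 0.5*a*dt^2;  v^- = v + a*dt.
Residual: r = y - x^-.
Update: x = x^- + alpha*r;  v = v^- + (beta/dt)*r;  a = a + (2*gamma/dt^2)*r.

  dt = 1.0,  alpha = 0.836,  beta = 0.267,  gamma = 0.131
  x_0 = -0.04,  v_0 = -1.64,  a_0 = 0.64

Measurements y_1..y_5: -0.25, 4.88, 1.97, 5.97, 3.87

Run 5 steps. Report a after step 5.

step 1: x_pred=-1.3600  r=1.1100  x^+=-0.4320  v^+=-0.7036  a^+=0.9308
step 2: x_pred=-0.6703  r=5.5503  x^+=3.9698  v^+=1.7091  a^+=2.3850
step 3: x_pred=6.8714  r=-4.9014  x^+=2.7738  v^+=2.7854  a^+=1.1008
step 4: x_pred=6.1097  r=-0.1397  x^+=5.9929  v^+=3.8490  a^+=1.0642
step 5: x_pred=10.3740  r=-6.5040  x^+=4.9367  v^+=3.1766  a^+=-0.6398

a_post = -0.6398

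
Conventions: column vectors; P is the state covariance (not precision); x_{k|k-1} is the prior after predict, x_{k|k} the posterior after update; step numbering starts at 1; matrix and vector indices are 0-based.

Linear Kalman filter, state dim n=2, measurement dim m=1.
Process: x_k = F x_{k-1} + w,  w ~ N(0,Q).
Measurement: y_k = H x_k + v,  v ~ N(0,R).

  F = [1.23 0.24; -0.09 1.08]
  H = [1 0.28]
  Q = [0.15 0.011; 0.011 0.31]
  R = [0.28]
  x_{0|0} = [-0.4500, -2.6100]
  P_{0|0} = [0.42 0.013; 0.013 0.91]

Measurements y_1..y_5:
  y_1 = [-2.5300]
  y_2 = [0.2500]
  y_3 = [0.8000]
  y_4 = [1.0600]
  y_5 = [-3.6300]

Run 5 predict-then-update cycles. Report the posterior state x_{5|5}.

x_post = [-1.3845, -2.7750]

step 1: x^-=[-1.1799, -2.7783]  P^-=[0.8455 0.2174; 0.2174 1.3723]  S=[1.3548]  K=[0.6690; 0.4441]  nu=[-0.5722]  x^+=[-1.5627, -3.0324]  P^+=[0.2391 -0.1851; -0.1851 1.1052]
step 2: x^-=[-2.6499, -3.1343]  P^-=[0.4662 0.0291; 0.0291 1.6370]  S=[0.8908]  K=[0.5325; 0.5472]  nu=[3.7775]  x^+=[-0.6385, -1.0673]  P^+=[0.2136 -0.2305; -0.2305 1.3703]
step 3: x^-=[-1.0415, -1.0953]  P^-=[0.4160 0.0414; 0.0414 1.9548]  S=[0.8725]  K=[0.4901; 0.6748]  nu=[2.1482]  x^+=[0.0114, 0.3542]  P^+=[0.2065 -0.2472; -0.2472 1.5576]
step 4: x^-=[0.0990, 0.3816]  P^-=[0.4061 0.0688; 0.0688 2.1765]  S=[0.8953]  K=[0.4751; 0.7576]  nu=[0.8541]  x^+=[0.5049, 1.0286]  P^+=[0.2040 -0.2534; -0.2534 1.6626]
step 5: x^-=[0.8679, 1.0655]  P^-=[0.4048 0.0882; 0.0882 2.3002]  S=[0.9145]  K=[0.4696; 0.8007]  nu=[-4.7962]  x^+=[-1.3845, -2.7750]  P^+=[0.2031 -0.2557; -0.2557 1.7139]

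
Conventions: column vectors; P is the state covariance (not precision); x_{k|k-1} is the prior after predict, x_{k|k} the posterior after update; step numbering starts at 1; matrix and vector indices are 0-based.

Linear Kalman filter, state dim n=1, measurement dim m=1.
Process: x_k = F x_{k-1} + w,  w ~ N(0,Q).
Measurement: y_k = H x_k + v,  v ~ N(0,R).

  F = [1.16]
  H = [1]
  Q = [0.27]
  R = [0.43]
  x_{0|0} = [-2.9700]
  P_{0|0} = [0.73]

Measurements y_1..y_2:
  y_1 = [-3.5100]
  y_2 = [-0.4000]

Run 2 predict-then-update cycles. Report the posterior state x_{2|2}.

step 1: x^-=[-3.4452]  P^-=[1.2523]  S=[1.6823]  K=[0.7444]  nu=[-0.0648]  x^+=[-3.4934]  P^+=[0.3201]
step 2: x^-=[-4.0524]  P^-=[0.7007]  S=[1.1307]  K=[0.6197]  nu=[3.6524]  x^+=[-1.7890]  P^+=[0.2665]

x_post = [-1.7890]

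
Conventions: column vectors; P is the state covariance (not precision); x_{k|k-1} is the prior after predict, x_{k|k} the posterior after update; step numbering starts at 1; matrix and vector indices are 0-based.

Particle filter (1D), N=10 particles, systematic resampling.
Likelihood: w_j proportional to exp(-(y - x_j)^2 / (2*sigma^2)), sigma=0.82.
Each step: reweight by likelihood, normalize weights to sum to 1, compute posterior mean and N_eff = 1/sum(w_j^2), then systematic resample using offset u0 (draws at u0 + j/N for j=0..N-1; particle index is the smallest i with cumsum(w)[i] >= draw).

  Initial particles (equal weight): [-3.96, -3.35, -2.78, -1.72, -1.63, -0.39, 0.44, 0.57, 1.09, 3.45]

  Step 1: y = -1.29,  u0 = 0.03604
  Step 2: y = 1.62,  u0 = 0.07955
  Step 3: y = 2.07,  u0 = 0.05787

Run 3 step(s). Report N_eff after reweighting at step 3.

N_eff = 8.3103

step 1: w=[0.0018, 0.0154, 0.0691, 0.3140, 0.3306, 0.1973, 0.0389, 0.0275, 0.0053, 0.0000]  mean=-1.3681  Neff=3.9343  idx=[2, 3, 3, 3, 4, 4, 4, 5, 5, 6]
step 2: w=[0.0000, 0.0005, 0.0005, 0.0005, 0.0009, 0.0009, 0.0009, 0.1087, 0.1087, 0.7784]  mean=0.2508  Neff=1.5883  idx=[7, 8, 9, 9, 9, 9, 9, 9, 9, 9]
step 3: w=[0.0098, 0.0098, 0.1225, 0.1225, 0.1225, 0.1225, 0.1225, 0.1225, 0.1225, 0.1225]  mean=0.4237  Neff=8.3103  idx=[2, 3, 3, 4, 5, 6, 7, 8, 8, 9]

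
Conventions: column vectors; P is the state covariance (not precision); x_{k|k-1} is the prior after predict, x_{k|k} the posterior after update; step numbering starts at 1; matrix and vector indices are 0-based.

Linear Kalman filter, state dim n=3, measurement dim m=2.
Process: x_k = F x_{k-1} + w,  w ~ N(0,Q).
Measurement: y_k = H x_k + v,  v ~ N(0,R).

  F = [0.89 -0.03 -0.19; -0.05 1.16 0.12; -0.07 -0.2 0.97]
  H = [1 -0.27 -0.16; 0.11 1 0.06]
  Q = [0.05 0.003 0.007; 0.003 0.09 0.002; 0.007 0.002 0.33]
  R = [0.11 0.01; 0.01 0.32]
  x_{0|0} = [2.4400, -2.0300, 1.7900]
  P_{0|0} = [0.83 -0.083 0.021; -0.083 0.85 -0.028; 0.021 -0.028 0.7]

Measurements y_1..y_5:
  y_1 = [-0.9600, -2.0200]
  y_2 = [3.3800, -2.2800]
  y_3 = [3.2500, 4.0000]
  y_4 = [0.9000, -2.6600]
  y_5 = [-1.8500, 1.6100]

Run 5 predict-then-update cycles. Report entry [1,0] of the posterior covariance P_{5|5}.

step 1: x^-=[1.8924, -2.2620, 1.9715]  P^-=[0.7305 -0.1566 -0.1359; -0.1566 1.2475 -0.1369; -0.1359 -0.1369 1.0324]  S=[1.0741 -0.3899; -0.3899 1.5274]  K=[0.7932 0.1473; -0.1637 0.7583; -0.2945 -0.1341]  nu=[-3.1477, -0.0845]  x^+=[-0.6167, -1.8109, 2.9099]  P^+=[0.1127 0.0374 0.0868; 0.0374 0.2436 -0.1120; 0.0868 -0.1120 0.9425]
step 2: x^-=[-1.0475, -1.7206, 3.2280]  P^-=[0.1409 0.0419 -0.1037; 0.0419 0.3951 -0.0753; -0.1037 -0.0753 1.2598]  S=[0.3160 -0.0437; -0.0437 0.7202]  K=[0.4764 0.1000; -0.0917 0.5432; -0.9116 -0.0708]  nu=[4.4794, -0.6379]  x^+=[1.0228, -2.4776, -0.8103]  P^+=[0.0661 0.0275 0.0331; 0.0275 0.1756 -0.0954; 0.0331 -0.0954 0.9993]
step 3: x^-=[1.1385, -3.0224, -0.3620]  P^-=[0.1249 0.0248 -0.1569; 0.0248 0.3107 -0.0311; -0.1569 -0.0311 1.3108]  S=[0.3252 -0.0498; -0.0498 0.6366]  K=[0.4530 0.0812; -0.0925 0.4822; -1.1076 -0.0391]  nu=[1.2375, 6.9189]  x^+=[2.2612, 0.1994, -2.0030]  P^+=[0.0576 0.0240 0.0029; 0.0240 0.1555 -0.0788; 0.0029 -0.0788 0.9153]
step 4: x^-=[2.3870, -0.1221, -2.1411]  P^-=[0.1256 0.0170 -0.1667; 0.0170 0.2878 -0.0160; -0.1667 -0.0160 1.2285]  S=[0.3308 -0.0534; -0.0534 0.6133]  K=[0.4584 0.0739; -0.1012 0.4618; -1.0899 -0.0308]  nu=[-1.8626, -2.6720]  x^+=[1.3359, -1.1677, -0.0289]  P^+=[0.0564 0.0223 -0.0051; 0.0223 0.1486 -0.0705; -0.0051 -0.0705 0.8385]
step 5: x^-=[1.2295, -1.4248, 0.1120]  P^-=[0.1248 0.0145 -0.1592; 0.0145 0.2800 -0.0136; -0.1592 -0.0136 1.1539]  S=[0.3267 -0.0532; -0.0532 0.6051]  K=[0.4596 0.0713; -0.1063 0.4546; -1.0459 -0.0290]  nu=[-3.4462, 2.8929]  x^+=[-0.1482, 0.2567, 3.6324]  P^+=[0.0562 0.0216 -0.0056; 0.0216 0.1461 -0.0671; -0.0056 -0.0671 0.7993]

P_post[1,0] = 0.0216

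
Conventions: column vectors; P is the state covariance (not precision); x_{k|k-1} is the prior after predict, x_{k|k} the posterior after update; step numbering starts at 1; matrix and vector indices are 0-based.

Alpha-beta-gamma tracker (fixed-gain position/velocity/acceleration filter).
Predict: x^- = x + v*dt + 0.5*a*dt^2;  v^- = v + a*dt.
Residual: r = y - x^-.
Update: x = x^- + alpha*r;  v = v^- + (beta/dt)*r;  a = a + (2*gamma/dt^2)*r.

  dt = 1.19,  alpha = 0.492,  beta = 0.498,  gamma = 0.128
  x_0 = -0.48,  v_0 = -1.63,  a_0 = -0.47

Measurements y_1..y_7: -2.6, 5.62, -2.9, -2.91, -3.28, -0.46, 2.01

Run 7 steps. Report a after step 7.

a_post = 1.0307

step 1: x_pred=-2.7525  r=0.1525  x^+=-2.6775  v^+=-2.1255  a^+=-0.4424
step 2: x_pred=-5.5201  r=11.1401  x^+=-0.0391  v^+=2.0100  a^+=1.5714
step 3: x_pred=3.4654  r=-6.3654  x^+=0.3336  v^+=1.2162  a^+=0.4207
step 4: x_pred=2.0788  r=-4.9888  x^+=-0.3757  v^+=-0.3709  a^+=-0.4811
step 5: x_pred=-1.1578  r=-2.1222  x^+=-2.2019  v^+=-1.8316  a^+=-0.8648
step 6: x_pred=-4.9938  r=4.5338  x^+=-2.7632  v^+=-0.9634  a^+=-0.0452
step 7: x_pred=-3.9416  r=5.9516  x^+=-1.0134  v^+=1.4735  a^+=1.0307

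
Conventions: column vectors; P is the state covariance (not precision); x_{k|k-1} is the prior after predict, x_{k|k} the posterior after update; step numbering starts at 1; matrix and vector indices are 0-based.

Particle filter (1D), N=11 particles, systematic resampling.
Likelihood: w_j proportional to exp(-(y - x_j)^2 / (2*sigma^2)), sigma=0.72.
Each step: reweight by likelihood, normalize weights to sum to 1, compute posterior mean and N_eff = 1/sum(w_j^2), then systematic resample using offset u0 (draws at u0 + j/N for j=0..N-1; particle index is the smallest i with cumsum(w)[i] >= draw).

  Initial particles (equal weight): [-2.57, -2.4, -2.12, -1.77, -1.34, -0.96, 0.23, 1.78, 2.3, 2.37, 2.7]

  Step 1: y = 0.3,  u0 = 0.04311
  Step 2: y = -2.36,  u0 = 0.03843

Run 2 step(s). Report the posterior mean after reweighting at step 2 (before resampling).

step 1: w=[0.0002, 0.0006, 0.0024, 0.0109, 0.0509, 0.1472, 0.6775, 0.0823, 0.0144, 0.0109, 0.0026]  mean=0.1324  Neff=2.0386  idx=[4, 5, 6, 6, 6, 6, 6, 6, 6, 6, 7]
step 2: w=[0.6917, 0.2849, 0.0029, 0.0029, 0.0029, 0.0029, 0.0029, 0.0029, 0.0029, 0.0029, 0.0000]  mean=-1.1950  Neff=1.7867  idx=[0, 0, 0, 0, 0, 0, 0, 0, 1, 1, 1]

post_mean = -1.1950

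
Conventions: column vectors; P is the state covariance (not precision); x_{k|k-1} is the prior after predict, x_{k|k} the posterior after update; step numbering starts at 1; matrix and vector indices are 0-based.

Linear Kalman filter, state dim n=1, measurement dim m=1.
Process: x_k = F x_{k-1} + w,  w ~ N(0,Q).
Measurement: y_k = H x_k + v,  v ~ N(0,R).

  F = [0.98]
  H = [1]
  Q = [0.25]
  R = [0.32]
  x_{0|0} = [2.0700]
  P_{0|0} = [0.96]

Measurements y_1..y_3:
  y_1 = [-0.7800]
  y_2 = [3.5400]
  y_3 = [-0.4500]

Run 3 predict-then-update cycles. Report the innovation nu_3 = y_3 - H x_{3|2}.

innov = [-2.4838]

step 1: x^-=[2.0286]  P^-=[1.1720]  S=[1.4920]  K=[0.7855]  nu=[-2.8086]  x^+=[-0.1776]  P^+=[0.2514]
step 2: x^-=[-0.1741]  P^-=[0.4914]  S=[0.8114]  K=[0.6056]  nu=[3.7141]  x^+=[2.0753]  P^+=[0.1938]
step 3: x^-=[2.0338]  P^-=[0.4361]  S=[0.7561]  K=[0.5768]  nu=[-2.4838]  x^+=[0.6012]  P^+=[0.1846]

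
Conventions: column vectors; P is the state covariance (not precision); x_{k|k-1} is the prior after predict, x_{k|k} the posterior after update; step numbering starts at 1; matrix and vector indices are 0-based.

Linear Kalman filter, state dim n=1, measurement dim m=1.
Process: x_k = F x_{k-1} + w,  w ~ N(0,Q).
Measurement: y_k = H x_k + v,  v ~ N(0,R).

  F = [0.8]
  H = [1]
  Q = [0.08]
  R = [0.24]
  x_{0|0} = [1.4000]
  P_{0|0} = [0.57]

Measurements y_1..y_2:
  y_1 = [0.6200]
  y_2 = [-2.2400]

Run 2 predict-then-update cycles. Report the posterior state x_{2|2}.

step 1: x^-=[1.1200]  P^-=[0.4448]  S=[0.6848]  K=[0.6495]  nu=[-0.5000]  x^+=[0.7952]  P^+=[0.1559]
step 2: x^-=[0.6362]  P^-=[0.1798]  S=[0.4198]  K=[0.4283]  nu=[-2.8762]  x^+=[-0.5956]  P^+=[0.1028]

x_post = [-0.5956]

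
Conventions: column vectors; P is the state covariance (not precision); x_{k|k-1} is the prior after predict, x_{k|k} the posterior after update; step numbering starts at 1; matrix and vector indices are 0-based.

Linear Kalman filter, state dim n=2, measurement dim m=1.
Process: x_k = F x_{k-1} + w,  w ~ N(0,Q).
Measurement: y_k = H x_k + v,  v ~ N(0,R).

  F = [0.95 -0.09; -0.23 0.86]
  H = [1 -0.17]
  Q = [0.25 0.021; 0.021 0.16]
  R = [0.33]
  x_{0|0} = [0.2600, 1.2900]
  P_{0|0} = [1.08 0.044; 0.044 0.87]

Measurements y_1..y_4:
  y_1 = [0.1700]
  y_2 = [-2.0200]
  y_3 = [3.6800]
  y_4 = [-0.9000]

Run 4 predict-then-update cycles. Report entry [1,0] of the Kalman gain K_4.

K[1,0] = -0.1740

step 1: x^-=[0.1309, 1.0496]  P^-=[1.2242 -0.2455; -0.2455 0.8432]  S=[1.6620]  K=[0.7617; -0.2339]  nu=[0.2175]  x^+=[0.2966, 0.9987]  P^+=[0.2600 0.0507; 0.0507 0.7522]
step 2: x^-=[0.1919, 0.7907]  P^-=[0.4821 -0.0516; -0.0516 0.7100]  S=[0.8501]  K=[0.5774; -0.2027]  nu=[-2.0775]  x^+=[-1.0076, 1.2117]  P^+=[0.1987 0.0479; 0.0479 0.6751]
step 3: x^-=[-1.0662, 1.2738]  P^-=[0.4266 -0.0345; -0.0345 0.6509]  S=[0.7871]  K=[0.5494; -0.1845]  nu=[4.9628]  x^+=[1.6603, 0.3584]  P^+=[0.1890 0.0452; 0.0452 0.6241]
step 4: x^-=[1.5450, -0.0737]  P^-=[0.4179 -0.0307; -0.0307 0.6137]  S=[0.7761]  K=[0.5452; -0.1740]  nu=[-2.4576]  x^+=[0.2052, 0.3540]  P^+=[0.1872 0.0429; 0.0429 0.5902]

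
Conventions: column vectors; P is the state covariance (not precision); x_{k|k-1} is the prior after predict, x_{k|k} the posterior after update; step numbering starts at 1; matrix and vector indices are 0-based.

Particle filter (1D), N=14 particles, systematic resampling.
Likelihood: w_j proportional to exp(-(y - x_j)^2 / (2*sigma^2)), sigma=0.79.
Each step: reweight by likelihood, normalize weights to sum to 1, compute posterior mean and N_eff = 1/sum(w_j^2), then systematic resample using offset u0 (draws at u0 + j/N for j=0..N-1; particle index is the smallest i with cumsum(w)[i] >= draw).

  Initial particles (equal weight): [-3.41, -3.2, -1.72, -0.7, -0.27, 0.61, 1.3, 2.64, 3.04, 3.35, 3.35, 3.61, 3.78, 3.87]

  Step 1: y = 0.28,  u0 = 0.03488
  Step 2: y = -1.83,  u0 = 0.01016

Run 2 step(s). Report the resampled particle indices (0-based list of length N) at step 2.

step 1: w=[0.0000, 0.0000, 0.0153, 0.1745, 0.2956, 0.3452, 0.1637, 0.0043, 0.0008, 0.0002, 0.0002, 0.0001, 0.0000, 0.0000]  mean=0.2107  Neff=3.7870  idx=[3, 3, 3, 4, 4, 4, 4, 5, 5, 5, 5, 5, 6, 6]
step 2: w=[0.2126, 0.2126, 0.2126, 0.0842, 0.0842, 0.0842, 0.0842, 0.0050, 0.0050, 0.0050, 0.0050, 0.0050, 0.0002, 0.0002]  mean=-0.5215  Neff=6.0953  idx=[0, 0, 0, 1, 1, 1, 2, 2, 2, 3, 4, 4, 5, 6]

resampled_idx = [0, 0, 0, 1, 1, 1, 2, 2, 2, 3, 4, 4, 5, 6]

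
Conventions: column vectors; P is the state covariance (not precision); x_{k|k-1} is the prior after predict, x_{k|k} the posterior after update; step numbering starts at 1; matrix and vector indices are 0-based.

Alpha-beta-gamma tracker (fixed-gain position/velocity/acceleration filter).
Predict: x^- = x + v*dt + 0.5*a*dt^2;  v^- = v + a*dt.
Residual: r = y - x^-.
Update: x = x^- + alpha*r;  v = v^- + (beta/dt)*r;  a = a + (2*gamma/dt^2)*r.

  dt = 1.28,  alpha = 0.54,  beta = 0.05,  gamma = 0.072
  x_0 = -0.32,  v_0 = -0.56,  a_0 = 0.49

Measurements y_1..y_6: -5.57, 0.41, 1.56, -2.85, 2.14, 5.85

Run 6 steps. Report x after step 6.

x_post = 4.9695

step 1: x_pred=-0.6354  r=-4.9346  x^+=-3.3001  v^+=-0.1256  a^+=0.0563
step 2: x_pred=-3.4147  r=3.8247  x^+=-1.3494  v^+=0.0959  a^+=0.3924
step 3: x_pred=-0.9051  r=2.4651  x^+=0.4261  v^+=0.6945  a^+=0.6091
step 4: x_pred=1.8140  r=-4.6640  x^+=-0.7045  v^+=1.2920  a^+=0.1992
step 5: x_pred=1.1124  r=1.0276  x^+=1.6673  v^+=1.5871  a^+=0.2895
step 6: x_pred=3.9359  r=1.9141  x^+=4.9695  v^+=2.0324  a^+=0.4577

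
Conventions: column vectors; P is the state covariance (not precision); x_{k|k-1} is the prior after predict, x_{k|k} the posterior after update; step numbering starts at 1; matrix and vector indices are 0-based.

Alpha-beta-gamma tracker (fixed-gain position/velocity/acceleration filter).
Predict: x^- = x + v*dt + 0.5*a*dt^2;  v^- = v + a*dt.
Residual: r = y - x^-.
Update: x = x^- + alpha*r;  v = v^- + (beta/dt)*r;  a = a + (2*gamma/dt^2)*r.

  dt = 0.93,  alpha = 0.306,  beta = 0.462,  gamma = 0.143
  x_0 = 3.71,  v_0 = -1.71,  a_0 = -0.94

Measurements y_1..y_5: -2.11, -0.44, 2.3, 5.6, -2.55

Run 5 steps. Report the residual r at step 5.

step 1: x_pred=1.7132  r=-3.8232  x^+=0.5433  v^+=-4.4835  a^+=-2.2042
step 2: x_pred=-4.5795  r=4.1395  x^+=-3.3128  v^+=-4.4770  a^+=-0.8354
step 3: x_pred=-7.8377  r=10.1377  x^+=-4.7356  v^+=-0.2177  a^+=2.5169
step 4: x_pred=-3.8496  r=9.4496  x^+=-0.9581  v^+=6.8173  a^+=5.6416
step 5: x_pred=7.8218  r=-10.3718  x^+=4.6480  v^+=6.9116  a^+=2.2120

resid = -10.3718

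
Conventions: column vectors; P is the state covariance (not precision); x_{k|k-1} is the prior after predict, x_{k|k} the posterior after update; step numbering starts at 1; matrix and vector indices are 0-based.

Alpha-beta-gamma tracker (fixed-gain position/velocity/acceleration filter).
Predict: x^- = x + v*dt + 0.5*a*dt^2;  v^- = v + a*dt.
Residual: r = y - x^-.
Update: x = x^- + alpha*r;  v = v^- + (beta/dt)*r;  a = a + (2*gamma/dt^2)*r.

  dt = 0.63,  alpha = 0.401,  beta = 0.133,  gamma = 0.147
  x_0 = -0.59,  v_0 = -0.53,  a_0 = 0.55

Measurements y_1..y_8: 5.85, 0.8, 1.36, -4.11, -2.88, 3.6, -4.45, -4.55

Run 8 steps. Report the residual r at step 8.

resid = 11.6094

step 1: x_pred=-0.8148  r=6.6648  x^+=1.8578  v^+=1.2235  a^+=5.4869
step 2: x_pred=3.7175  r=-2.9175  x^+=2.5476  v^+=4.0643  a^+=3.3258
step 3: x_pred=5.7681  r=-4.4081  x^+=4.0004  v^+=5.2289  a^+=0.0605
step 4: x_pred=7.3067  r=-11.4167  x^+=2.7286  v^+=2.8569  a^+=-8.3963
step 5: x_pred=2.8622  r=-5.7422  x^+=0.5596  v^+=-3.6450  a^+=-12.6498
step 6: x_pred=-4.2472  r=7.8472  x^+=-1.1004  v^+=-9.9578  a^+=-6.8370
step 7: x_pred=-8.7306  r=4.2806  x^+=-7.0141  v^+=-13.3614  a^+=-3.6662
step 8: x_pred=-16.1594  r=11.6094  x^+=-11.5040  v^+=-13.2202  a^+=4.9333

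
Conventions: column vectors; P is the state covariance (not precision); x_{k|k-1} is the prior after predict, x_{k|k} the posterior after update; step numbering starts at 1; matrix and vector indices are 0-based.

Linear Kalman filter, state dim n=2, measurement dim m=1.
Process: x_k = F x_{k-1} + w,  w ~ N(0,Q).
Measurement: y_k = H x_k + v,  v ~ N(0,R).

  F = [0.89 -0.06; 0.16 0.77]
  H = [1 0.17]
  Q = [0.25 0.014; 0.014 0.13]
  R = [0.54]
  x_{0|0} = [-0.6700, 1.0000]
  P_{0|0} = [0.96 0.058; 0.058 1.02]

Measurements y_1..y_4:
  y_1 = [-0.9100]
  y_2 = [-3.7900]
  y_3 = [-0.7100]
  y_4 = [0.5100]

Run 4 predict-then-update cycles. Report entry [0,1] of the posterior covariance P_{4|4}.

step 1: x^-=[-0.6563, 0.6628]  P^-=[1.0079 0.1428; 0.1428 0.7736]  S=[1.6188]  K=[0.6376; 0.1694]  nu=[-0.3664]  x^+=[-0.8899, 0.6007]  P^+=[0.3498 -0.0321; -0.0321 0.7272]
step 2: x^-=[-0.8281, 0.3202]  P^-=[0.5331 0.0085; 0.0085 0.5622]  S=[1.0922]  K=[0.4894; 0.0953]  nu=[-3.0164]  x^+=[-2.3043, 0.0327]  P^+=[0.2715 -0.0424; -0.0424 0.5522]
step 3: x^-=[-2.0528, -0.3435]  P^-=[0.4716 -0.0015; -0.0015 0.4539]  S=[1.0242]  K=[0.4602; 0.0739]  nu=[1.4012]  x^+=[-1.4080, -0.2400]  P^+=[0.2547 -0.0363; -0.0363 0.4483]
step 4: x^-=[-1.2387, -0.4101]  P^-=[0.4572 0.0050; 0.0050 0.3934]  S=[1.0103]  K=[0.4534; 0.0711]  nu=[1.8184]  x^+=[-0.4142, -0.2807]  P^+=[0.2495 -0.0276; -0.0276 0.3883]

P_post[0,1] = -0.0276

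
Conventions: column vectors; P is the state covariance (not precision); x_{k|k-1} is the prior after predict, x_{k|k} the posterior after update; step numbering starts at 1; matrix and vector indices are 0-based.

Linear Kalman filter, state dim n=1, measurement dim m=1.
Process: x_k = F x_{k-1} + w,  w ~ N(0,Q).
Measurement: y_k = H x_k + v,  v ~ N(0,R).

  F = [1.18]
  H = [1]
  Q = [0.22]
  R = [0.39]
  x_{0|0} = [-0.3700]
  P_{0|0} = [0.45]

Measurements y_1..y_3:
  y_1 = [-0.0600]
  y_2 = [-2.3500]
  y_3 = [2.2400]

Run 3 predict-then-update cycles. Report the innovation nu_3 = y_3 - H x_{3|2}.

innov = [4.0103]

step 1: x^-=[-0.4366]  P^-=[0.8466]  S=[1.2366]  K=[0.6846]  nu=[0.3766]  x^+=[-0.1788]  P^+=[0.2670]
step 2: x^-=[-0.2110]  P^-=[0.5918]  S=[0.9818]  K=[0.6028]  nu=[-2.1390]  x^+=[-1.5003]  P^+=[0.2351]
step 3: x^-=[-1.7703]  P^-=[0.5473]  S=[0.9373]  K=[0.5839]  nu=[4.0103]  x^+=[0.5714]  P^+=[0.2277]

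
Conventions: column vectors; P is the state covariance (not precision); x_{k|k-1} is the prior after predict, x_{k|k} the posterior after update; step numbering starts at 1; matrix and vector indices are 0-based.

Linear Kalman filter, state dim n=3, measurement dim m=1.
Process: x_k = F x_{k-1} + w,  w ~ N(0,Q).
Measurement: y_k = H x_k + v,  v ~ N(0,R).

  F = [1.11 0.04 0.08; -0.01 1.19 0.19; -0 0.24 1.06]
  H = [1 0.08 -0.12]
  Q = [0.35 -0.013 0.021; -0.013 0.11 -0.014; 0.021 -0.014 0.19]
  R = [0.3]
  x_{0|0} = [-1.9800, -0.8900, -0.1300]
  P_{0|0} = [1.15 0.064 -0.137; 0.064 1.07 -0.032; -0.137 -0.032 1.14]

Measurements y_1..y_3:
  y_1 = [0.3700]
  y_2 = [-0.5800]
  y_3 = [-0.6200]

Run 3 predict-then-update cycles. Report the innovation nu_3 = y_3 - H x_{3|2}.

step 1: x^-=[-2.2438, -1.0640, -0.3514]  P^-=[1.7571 0.0949 -0.0182; 0.0949 1.6510 0.4807; -0.0182 0.4807 1.5163]  S=[2.0998]  K=[0.8414; 0.0806; -0.0770]  nu=[2.6568]  x^+=[-0.0083, -0.8497, -0.5560]  P^+=[0.2704 -0.0476 0.1179; -0.0476 1.6374 0.4937; 0.1179 0.4937 1.5038]
step 2: x^-=[-0.0877, -1.1167, -0.7932]  P^-=[0.7152 0.0975 0.3207; 0.0975 2.7069 1.4006; 0.3207 1.4006 2.2252]  S=[0.9764]  K=[0.7011; 0.1495; 0.1697]  nu=[-0.4982]  x^+=[-0.4370, -1.1912, -0.8778]  P^+=[0.2353 -0.0048 0.2045; -0.0048 2.6851 1.3759; 0.2045 1.3759 2.1971]
step 3: x^-=[-0.6029, -1.5800, -1.2164]  P^-=[0.7029 0.3236 0.5572; 0.3236 4.6132 2.9914; 0.5572 2.9914 3.5133]  S=[0.9437]  K=[0.7015; 0.3536; 0.3972]  nu=[-0.0367]  x^+=[-0.6286, -1.5929, -1.2309]  P^+=[0.2386 0.0895 0.2942; 0.0895 4.4952 2.8589; 0.2942 2.8589 3.3644]

innov = [-0.0367]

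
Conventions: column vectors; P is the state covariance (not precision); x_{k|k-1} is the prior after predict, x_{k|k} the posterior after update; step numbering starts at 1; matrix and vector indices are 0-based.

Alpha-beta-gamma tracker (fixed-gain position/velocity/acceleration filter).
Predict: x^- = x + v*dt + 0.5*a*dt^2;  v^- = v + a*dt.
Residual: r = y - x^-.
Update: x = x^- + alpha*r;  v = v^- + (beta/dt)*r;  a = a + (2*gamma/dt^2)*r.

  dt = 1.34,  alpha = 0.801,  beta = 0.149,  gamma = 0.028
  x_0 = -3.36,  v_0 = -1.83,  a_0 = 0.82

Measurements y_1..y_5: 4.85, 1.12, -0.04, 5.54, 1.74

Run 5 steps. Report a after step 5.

step 1: x_pred=-5.0760  r=9.9260  x^+=2.8747  v^+=0.3725  a^+=1.1296
step 2: x_pred=4.3880  r=-3.2680  x^+=1.7703  v^+=1.5227  a^+=1.0276
step 3: x_pred=4.7334  r=-4.7734  x^+=0.9099  v^+=2.3690  a^+=0.8788
step 4: x_pred=4.8734  r=0.6666  x^+=5.4073  v^+=3.6207  a^+=0.8996
step 5: x_pred=11.0667  r=-9.3267  x^+=3.5960  v^+=3.7890  a^+=0.6087

a_post = 0.6087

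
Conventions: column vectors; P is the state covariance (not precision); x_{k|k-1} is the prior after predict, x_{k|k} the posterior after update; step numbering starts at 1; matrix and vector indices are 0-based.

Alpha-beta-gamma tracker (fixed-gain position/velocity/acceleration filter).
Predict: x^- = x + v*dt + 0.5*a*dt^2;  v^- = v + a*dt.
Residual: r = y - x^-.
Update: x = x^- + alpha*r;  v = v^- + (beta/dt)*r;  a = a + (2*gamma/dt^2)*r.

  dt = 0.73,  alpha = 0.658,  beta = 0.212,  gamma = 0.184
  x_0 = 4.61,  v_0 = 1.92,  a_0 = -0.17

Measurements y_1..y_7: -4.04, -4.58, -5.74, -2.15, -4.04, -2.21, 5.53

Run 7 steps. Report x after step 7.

x_post = 5.4123

step 1: x_pred=5.9663  r=-10.0063  x^+=-0.6178  v^+=-1.1100  a^+=-7.0800
step 2: x_pred=-3.3146  r=-1.2654  x^+=-4.1472  v^+=-6.6459  a^+=-7.9538
step 3: x_pred=-11.1180  r=5.3780  x^+=-7.5793  v^+=-10.8903  a^+=-4.2399
step 4: x_pred=-16.6589  r=14.5089  x^+=-7.1121  v^+=-9.7719  a^+=5.7794
step 5: x_pred=-12.7056  r=8.6656  x^+=-7.0036  v^+=-3.0364  a^+=11.7635
step 6: x_pred=-6.0858  r=3.8758  x^+=-3.5355  v^+=6.6766  a^+=14.4400
step 7: x_pred=5.1859  r=0.3441  x^+=5.4123  v^+=17.3177  a^+=14.6776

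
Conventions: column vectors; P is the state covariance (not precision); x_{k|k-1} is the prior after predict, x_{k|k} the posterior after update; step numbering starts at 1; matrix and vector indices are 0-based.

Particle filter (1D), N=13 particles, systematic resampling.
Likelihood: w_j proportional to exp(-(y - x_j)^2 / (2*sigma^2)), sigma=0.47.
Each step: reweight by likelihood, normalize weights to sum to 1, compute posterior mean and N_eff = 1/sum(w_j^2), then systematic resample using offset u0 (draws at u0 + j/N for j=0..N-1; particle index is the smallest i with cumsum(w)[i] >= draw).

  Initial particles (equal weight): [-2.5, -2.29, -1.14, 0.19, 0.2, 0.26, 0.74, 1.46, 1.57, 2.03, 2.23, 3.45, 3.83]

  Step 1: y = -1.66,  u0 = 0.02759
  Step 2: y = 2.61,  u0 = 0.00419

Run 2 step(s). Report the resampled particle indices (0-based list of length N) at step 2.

resampled_idx = [7, 7, 7, 8, 8, 9, 9, 10, 10, 11, 11, 12, 12]

step 1: w=[0.1756, 0.3532, 0.4703, 0.0004, 0.0003, 0.0002, 0.0000, 0.0000, 0.0000, 0.0000, 0.0000, 0.0000, 0.0000]  mean=-1.7837  Neff=2.6544  idx=[0, 0, 1, 1, 1, 1, 1, 2, 2, 2, 2, 2, 2]
step 2: w=[0.0000, 0.0000, 0.0000, 0.0000, 0.0000, 0.0000, 0.0000, 0.1667, 0.1667, 0.1667, 0.1667, 0.1667, 0.1667]  mean=-1.1400  Neff=6.0000  idx=[7, 7, 7, 8, 8, 9, 9, 10, 10, 11, 11, 12, 12]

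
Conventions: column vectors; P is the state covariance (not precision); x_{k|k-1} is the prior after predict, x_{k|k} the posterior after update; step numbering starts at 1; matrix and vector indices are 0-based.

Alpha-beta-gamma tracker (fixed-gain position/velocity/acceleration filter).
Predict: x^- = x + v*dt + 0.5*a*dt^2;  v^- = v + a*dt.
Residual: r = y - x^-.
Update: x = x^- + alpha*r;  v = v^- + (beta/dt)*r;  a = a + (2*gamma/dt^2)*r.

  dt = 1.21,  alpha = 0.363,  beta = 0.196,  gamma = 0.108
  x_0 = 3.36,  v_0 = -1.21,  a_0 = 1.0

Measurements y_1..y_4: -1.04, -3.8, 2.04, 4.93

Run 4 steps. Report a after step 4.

a_post = 1.1927

step 1: x_pred=2.6279  r=-3.6679  x^+=1.2965  v^+=-0.5941  a^+=0.4589
step 2: x_pred=0.9135  r=-4.7135  x^+=-0.7975  v^+=-0.8024  a^+=-0.2365
step 3: x_pred=-1.9416  r=3.9816  x^+=-0.4963  v^+=-0.4437  a^+=0.3509
step 4: x_pred=-0.7762  r=5.7062  x^+=1.2951  v^+=0.9052  a^+=1.1927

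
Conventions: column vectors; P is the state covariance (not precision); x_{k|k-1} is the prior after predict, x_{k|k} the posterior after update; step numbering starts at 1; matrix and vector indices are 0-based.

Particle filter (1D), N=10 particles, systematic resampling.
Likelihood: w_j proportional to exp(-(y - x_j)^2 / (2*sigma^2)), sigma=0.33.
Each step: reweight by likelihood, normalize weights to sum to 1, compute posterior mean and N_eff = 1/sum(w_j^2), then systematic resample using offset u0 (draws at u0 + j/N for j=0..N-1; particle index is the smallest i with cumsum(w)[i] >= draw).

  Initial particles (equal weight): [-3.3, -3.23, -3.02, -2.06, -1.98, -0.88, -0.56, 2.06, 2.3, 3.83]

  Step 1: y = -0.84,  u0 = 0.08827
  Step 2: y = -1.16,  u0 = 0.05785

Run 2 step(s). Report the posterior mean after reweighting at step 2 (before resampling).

post_mean = -0.8111

step 1: w=[0.0000, 0.0000, 0.0000, 0.0006, 0.0015, 0.5860, 0.4119, 0.0000, 0.0000, 0.0000]  mean=-0.7506  Neff=1.9493  idx=[5, 5, 5, 5, 5, 6, 6, 6, 6, 6]
step 2: w=[0.1569, 0.1569, 0.1569, 0.1569, 0.1569, 0.0431, 0.0431, 0.0431, 0.0431, 0.0431]  mean=-0.8111  Neff=7.5524  idx=[0, 1, 1, 2, 2, 3, 4, 4, 6, 9]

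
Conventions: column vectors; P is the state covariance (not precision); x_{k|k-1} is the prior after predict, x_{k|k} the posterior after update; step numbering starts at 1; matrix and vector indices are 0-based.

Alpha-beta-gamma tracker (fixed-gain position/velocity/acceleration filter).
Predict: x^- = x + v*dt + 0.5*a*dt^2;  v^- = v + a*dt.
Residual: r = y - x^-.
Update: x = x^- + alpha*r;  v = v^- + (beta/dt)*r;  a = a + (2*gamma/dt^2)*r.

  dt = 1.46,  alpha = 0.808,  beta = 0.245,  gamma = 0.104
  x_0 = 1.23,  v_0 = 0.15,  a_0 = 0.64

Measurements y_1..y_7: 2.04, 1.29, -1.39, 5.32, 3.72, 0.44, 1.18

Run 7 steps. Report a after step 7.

a_post = -0.6169

step 1: x_pred=2.1311  r=-0.0911  x^+=2.0575  v^+=1.0691  a^+=0.6311
step 2: x_pred=4.2910  r=-3.0010  x^+=1.8662  v^+=1.4869  a^+=0.3383
step 3: x_pred=4.3976  r=-5.7876  x^+=-0.2788  v^+=1.0096  a^+=-0.2265
step 4: x_pred=0.9538  r=4.3662  x^+=4.4817  v^+=1.4116  a^+=0.1996
step 5: x_pred=6.7553  r=-3.0353  x^+=4.3028  v^+=1.1936  a^+=-0.0966
step 6: x_pred=5.9425  r=-5.5025  x^+=1.4965  v^+=0.1292  a^+=-0.6336
step 7: x_pred=1.0098  r=0.1702  x^+=1.1473  v^+=-0.7672  a^+=-0.6169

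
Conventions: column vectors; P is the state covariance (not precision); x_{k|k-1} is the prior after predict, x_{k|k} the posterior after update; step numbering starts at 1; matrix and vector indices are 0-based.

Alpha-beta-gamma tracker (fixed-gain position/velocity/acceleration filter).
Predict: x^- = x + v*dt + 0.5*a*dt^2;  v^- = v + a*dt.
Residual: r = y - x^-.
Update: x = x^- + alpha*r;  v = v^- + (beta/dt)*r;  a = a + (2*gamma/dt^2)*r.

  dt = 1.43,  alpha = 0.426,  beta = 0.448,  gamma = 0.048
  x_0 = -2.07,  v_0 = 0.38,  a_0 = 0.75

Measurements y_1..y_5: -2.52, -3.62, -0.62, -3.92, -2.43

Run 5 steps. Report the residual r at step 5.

step 1: x_pred=-0.7598  r=-1.7602  x^+=-1.5096  v^+=0.9010  a^+=0.6674
step 2: x_pred=0.4612  r=-4.0812  x^+=-1.2774  v^+=0.5768  a^+=0.4758
step 3: x_pred=0.0339  r=-0.6539  x^+=-0.2447  v^+=1.0523  a^+=0.4451
step 4: x_pred=1.7151  r=-5.6351  x^+=-0.6854  v^+=-0.0767  a^+=0.1805
step 5: x_pred=-0.6105  r=-1.8195  x^+=-1.3856  v^+=-0.3886  a^+=0.0951

resid = -1.8195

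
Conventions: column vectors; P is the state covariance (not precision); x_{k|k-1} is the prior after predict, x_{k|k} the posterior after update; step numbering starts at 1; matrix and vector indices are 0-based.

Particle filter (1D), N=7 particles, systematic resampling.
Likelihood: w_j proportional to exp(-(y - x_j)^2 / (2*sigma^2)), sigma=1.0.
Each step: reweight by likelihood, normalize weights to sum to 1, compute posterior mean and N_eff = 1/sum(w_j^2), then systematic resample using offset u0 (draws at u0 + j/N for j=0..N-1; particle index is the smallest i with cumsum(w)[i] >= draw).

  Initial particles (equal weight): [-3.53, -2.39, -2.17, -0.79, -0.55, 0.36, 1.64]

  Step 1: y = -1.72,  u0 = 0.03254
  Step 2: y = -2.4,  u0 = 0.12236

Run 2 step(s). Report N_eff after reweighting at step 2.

step 1: w=[0.0613, 0.2521, 0.2852, 0.2048, 0.1592, 0.0363, 0.0011]  mean=-1.6724  Neff=4.6029  idx=[0, 1, 2, 2, 3, 3, 4]
step 2: w=[0.1256, 0.2379, 0.2317, 0.2317, 0.0651, 0.0651, 0.0430]  mean=-2.1439  Neff=5.2623  idx=[0, 1, 2, 2, 3, 4, 6]

N_eff = 5.2623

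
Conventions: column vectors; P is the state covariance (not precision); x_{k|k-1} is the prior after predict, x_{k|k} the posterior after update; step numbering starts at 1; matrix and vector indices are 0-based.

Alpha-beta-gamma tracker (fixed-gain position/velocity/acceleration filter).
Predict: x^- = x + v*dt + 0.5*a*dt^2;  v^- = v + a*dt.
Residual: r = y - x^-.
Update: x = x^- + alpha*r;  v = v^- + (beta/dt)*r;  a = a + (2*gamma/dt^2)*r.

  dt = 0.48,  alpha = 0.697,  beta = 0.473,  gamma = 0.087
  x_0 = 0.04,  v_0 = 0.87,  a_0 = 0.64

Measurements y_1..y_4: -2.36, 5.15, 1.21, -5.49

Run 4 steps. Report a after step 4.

a_post = -6.3555

step 1: x_pred=0.5313  r=-2.8913  x^+=-1.4839  v^+=-1.6720  a^+=-1.5436
step 2: x_pred=-2.4643  r=7.6143  x^+=2.8429  v^+=5.0904  a^+=4.2068
step 3: x_pred=5.7709  r=-4.5609  x^+=2.5919  v^+=2.6153  a^+=0.7624
step 4: x_pred=3.9351  r=-9.4251  x^+=-2.6342  v^+=-6.3064  a^+=-6.3555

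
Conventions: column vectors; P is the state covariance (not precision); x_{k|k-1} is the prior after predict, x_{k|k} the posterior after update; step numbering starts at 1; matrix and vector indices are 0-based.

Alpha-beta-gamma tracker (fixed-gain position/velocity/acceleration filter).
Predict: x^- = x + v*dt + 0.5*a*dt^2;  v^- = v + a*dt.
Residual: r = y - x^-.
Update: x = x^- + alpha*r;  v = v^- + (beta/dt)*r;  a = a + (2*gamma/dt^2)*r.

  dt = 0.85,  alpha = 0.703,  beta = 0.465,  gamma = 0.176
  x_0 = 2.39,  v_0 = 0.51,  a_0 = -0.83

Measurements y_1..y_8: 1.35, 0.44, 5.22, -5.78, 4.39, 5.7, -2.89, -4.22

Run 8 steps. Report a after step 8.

a_post = -4.4893

step 1: x_pred=2.5237  r=-1.1737  x^+=1.6986  v^+=-0.8376  a^+=-1.4018
step 2: x_pred=0.4802  r=-0.0402  x^+=0.4520  v^+=-2.0511  a^+=-1.4214
step 3: x_pred=-1.8050  r=7.0250  x^+=3.1336  v^+=0.5838  a^+=2.0011
step 4: x_pred=4.3527  r=-10.1327  x^+=-2.7706  v^+=-3.2584  a^+=-2.9355
step 5: x_pred=-6.6007  r=10.9907  x^+=1.1258  v^+=0.2590  a^+=2.4192
step 6: x_pred=2.2198  r=3.4802  x^+=4.6664  v^+=4.2191  a^+=4.1147
step 7: x_pred=9.7391  r=-12.6291  x^+=0.8608  v^+=0.8078  a^+=-2.0381
step 8: x_pred=0.8112  r=-5.0312  x^+=-2.7257  v^+=-3.6770  a^+=-4.4893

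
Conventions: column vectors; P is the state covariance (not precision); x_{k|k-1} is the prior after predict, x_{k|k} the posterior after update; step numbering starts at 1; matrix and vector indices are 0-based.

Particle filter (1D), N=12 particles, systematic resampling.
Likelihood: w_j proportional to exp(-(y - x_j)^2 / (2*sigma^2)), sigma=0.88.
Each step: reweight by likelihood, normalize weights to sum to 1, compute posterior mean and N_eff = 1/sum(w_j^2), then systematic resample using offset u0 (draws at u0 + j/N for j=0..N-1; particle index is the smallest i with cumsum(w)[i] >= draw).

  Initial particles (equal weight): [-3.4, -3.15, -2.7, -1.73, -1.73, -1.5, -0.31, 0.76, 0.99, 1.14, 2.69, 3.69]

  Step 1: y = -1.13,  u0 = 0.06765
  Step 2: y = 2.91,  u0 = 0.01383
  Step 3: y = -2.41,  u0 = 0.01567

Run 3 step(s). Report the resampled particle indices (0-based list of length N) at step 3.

resampled_idx = [0, 0, 0, 0, 0, 0, 0, 0, 0, 0, 0, 4]

step 1: w=[0.0098, 0.0197, 0.0558, 0.2171, 0.2171, 0.2508, 0.1775, 0.0273, 0.0150, 0.0098, 0.0000, 0.0000]  mean=-1.3815  Neff=5.1720  idx=[2, 3, 3, 4, 4, 4, 5, 5, 5, 6, 6, 8]
step 2: w=[0.0000, 0.0000, 0.0000, 0.0000, 0.0000, 0.0000, 0.0000, 0.0000, 0.0000, 0.0130, 0.0130, 0.9738]  mean=0.9557  Neff=1.0542  idx=[10, 11, 11, 11, 11, 11, 11, 11, 11, 11, 11, 11]
step 3: w=[0.9019, 0.0089, 0.0089, 0.0089, 0.0089, 0.0089, 0.0089, 0.0089, 0.0089, 0.0089, 0.0089, 0.0089]  mean=-0.1825  Neff=1.2280  idx=[0, 0, 0, 0, 0, 0, 0, 0, 0, 0, 0, 4]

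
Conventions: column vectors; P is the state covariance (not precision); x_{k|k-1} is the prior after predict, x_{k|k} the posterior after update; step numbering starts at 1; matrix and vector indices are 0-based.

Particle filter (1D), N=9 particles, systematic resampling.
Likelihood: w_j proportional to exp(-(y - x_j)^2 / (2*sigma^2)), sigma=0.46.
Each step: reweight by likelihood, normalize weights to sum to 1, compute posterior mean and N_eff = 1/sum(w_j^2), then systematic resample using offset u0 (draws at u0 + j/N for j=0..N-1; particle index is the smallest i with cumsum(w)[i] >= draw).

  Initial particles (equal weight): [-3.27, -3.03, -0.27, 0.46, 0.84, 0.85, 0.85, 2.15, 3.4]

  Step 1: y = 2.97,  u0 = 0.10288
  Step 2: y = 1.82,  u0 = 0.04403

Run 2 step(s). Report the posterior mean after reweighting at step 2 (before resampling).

post_mean = 2.1653

step 1: w=[0.0000, 0.0000, 0.0000, 0.0000, 0.0000, 0.0000, 0.0000, 0.2401, 0.7598]  mean=3.0996  Neff=1.5749  idx=[7, 7, 8, 8, 8, 8, 8, 8, 8]
step 2: w=[0.4939, 0.4939, 0.0018, 0.0018, 0.0018, 0.0018, 0.0018, 0.0018, 0.0018]  mean=2.1653  Neff=2.0499  idx=[0, 0, 0, 0, 0, 1, 1, 1, 1]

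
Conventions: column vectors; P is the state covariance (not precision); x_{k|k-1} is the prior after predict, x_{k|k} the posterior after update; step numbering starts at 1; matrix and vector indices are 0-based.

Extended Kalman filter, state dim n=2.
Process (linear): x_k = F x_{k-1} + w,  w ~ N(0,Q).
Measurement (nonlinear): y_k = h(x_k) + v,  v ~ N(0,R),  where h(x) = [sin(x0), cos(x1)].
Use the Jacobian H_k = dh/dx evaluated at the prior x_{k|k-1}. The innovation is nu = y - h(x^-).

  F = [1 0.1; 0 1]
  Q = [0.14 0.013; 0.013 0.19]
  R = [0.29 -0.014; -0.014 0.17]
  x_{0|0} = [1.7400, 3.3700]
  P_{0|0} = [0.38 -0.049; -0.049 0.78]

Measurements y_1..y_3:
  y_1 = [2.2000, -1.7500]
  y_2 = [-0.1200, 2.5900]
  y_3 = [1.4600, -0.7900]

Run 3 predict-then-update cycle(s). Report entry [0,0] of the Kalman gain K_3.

K[0,0] = 0.7482

step 1: x^-=[2.0770, 3.3700]  P^-=[0.5180 0.0420; 0.0420 0.9700]  H_jac=[-0.4849 0.0000; 0.0000 0.2264]  S=[0.4118 -0.0186; -0.0186 0.2197]  K=[-0.6103 -0.0084; -0.0043 0.9992]  nu=[1.3254, -0.7760]  x^+=[1.2746, 2.5890]  P^+=[0.3648 0.0314; 0.0314 0.7505]
step 2: x^-=[1.5335, 2.5890]  P^-=[0.5186 0.1195; 0.1195 0.9405]  H_jac=[0.0373 0.0000; 0.0000 -0.5249]  S=[0.2907 -0.0163; -0.0163 0.4291]  K=[0.0584 -0.1439; -0.0494 -1.1523]  nu=[-1.1193, 3.4411]  x^+=[0.9729, -1.3208]  P^+=[0.5084 0.0482; 0.0482 0.3718]
step 3: x^-=[0.8408, -1.3208]  P^-=[0.6618 0.0983; 0.0983 0.5618]  H_jac=[0.6668 0.0000; 0.0000 0.9689]  S=[0.5843 0.0495; 0.0495 0.6974]  K=[0.7482 0.0835; 0.0463 0.7772]  nu=[0.7148, -1.0374]  x^+=[1.2891, -2.0940]  P^+=[0.3236 0.0038; 0.0038 0.1357]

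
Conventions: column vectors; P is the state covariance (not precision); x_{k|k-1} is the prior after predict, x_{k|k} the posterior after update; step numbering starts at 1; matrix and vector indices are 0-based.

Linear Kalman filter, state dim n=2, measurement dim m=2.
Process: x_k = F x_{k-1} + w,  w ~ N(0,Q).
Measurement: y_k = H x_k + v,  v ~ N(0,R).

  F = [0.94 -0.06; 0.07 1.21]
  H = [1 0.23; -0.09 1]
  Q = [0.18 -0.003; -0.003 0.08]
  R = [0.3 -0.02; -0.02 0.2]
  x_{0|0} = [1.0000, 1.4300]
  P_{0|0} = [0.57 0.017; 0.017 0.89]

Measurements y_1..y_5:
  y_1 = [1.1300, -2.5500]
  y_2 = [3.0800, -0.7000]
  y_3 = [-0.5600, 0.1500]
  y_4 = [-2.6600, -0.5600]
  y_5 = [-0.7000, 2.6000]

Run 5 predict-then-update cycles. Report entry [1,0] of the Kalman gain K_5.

step 1: x^-=[0.8542, 1.8003]  P^-=[0.6849 -0.0108; -0.0108 1.3887]  S=[1.0534 0.2271; 0.2271 1.5962]  K=[0.6784 -0.1420; 0.1085 0.8552]  nu=[-0.1383, -4.2734]  x^+=[1.3670, -1.8692]  P^+=[0.2116 -0.0229; -0.0229 0.1668]
step 2: x^-=[1.3972, -2.1661]  P^-=[0.3702 -0.0271; -0.0271 0.3214]  S=[0.6747 -0.0060; -0.0060 0.5293]  K=[0.5385 -0.1082; 0.0748 0.6127]  nu=[2.1810, 1.5918]  x^+=[2.3994, -1.0278]  P^+=[0.1677 -0.0173; -0.0173 0.1195]
step 3: x^-=[2.3171, -1.0756]  P^-=[0.3305 -0.0203; -0.0203 0.2528]  S=[0.6346 -0.0114; -0.0114 0.4591]  K=[0.5118 -0.0962; 0.0697 0.5563]  nu=[-2.6297, 1.4342]  x^+=[0.8333, -0.4611]  P^+=[0.1589 -0.0152; -0.0152 0.1085]
step 4: x^-=[0.8110, -0.4996]  P^-=[0.3225 -0.0176; -0.0176 0.2371]  S=[0.6270 -0.0117; -0.0117 0.4429]  K=[0.5063 -0.0919; 0.0690 0.5407]  nu=[-3.3561, 0.0126]  x^+=[-0.8892, -0.7244]  P^+=[0.1570 -0.0144; -0.0144 0.1055]
step 5: x^-=[-0.7924, -0.9388]  P^-=[0.3207 -0.0166; -0.0166 0.2328]  S=[0.6254 -0.0116; -0.0116 0.4383]  K=[0.5051 -0.0904; 0.0690 0.5362]  nu=[0.3083, 3.4675]  x^+=[-0.9501, 0.9418]  P^+=[0.1566 -0.0141; -0.0141 0.1046]

K[1,0] = 0.0690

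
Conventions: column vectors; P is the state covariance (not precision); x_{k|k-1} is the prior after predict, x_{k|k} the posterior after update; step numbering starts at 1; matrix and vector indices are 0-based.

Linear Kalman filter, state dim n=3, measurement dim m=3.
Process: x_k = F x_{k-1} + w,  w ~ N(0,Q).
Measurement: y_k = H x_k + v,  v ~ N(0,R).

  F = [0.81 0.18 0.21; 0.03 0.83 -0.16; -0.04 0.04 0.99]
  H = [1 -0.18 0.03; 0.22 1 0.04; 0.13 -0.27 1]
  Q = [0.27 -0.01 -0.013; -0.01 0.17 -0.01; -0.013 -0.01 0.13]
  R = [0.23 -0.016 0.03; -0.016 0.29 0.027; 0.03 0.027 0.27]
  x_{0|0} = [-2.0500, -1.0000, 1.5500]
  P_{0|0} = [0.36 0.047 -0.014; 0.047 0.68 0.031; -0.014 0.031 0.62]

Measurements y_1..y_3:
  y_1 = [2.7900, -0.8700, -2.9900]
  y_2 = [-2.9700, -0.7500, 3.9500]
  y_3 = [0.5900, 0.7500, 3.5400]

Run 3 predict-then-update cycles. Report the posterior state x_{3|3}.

x_post = [-0.0052, -0.3744, 2.3613]

step 1: x^-=[-1.5150, -1.1395, 1.5765]  P^-=[0.5669 0.1176 0.1050; 0.1176 0.6489 -0.0628; 0.1050 -0.0628 0.7427]  S=[0.7832 0.1092 0.2402; 0.1092 1.0161 -0.1325; 0.2402 -0.1325 1.1226]  K=[0.6749 0.1709 0.0066; -0.0593 0.6538 -0.1086; -0.0534 0.0886 0.7108]  nu=[4.0526, 0.5397, -4.6772]  x^+=[1.2813, -0.5189, -1.9167]  P^+=[0.1533 0.0049 0.0080; 0.0049 0.1851 0.0359; 0.0080 0.0359 0.2013]
step 2: x^-=[0.5420, -0.0856, -1.9695]  P^-=[0.3924 0.0222 0.0384; 0.0222 0.2934 -0.0065; 0.0384 -0.0065 0.3301]  S=[0.6266 0.0408 0.1385; 0.0408 0.6129 -0.0240; 0.1385 -0.0240 0.6401]  K=[0.6119 0.1389 0.0032; -0.0592 0.4864 -0.0984; -0.0429 0.0486 0.5374]  nu=[-3.4683, -0.7049, 5.8259]  x^+=[-1.6595, -0.7965, 1.2757]  P^+=[0.1385 -0.0001 0.0050; -0.0001 0.1385 0.0222; 0.0050 0.0222 0.1505]
step 3: x^-=[-1.2197, -0.9150, 1.2975]  P^-=[0.3753 0.0116 0.0229; 0.0116 0.2634 -0.0111; 0.0229 -0.0111 0.2793]  S=[0.6114 0.0314 0.1216; 0.0314 0.5766 -0.0273; 0.1216 -0.0273 0.5860]  K=[0.6053 0.1317 -0.0026; -0.0622 0.4590 -0.1036; -0.0465 0.0349 0.4981]  nu=[1.6061, 1.8814, 2.1540]  x^+=[-0.0052, -0.3744, 2.3613]  P^+=[0.1366 -0.0017 0.0028; -0.0017 0.1310 0.0181; 0.0028 0.0181 0.1386]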